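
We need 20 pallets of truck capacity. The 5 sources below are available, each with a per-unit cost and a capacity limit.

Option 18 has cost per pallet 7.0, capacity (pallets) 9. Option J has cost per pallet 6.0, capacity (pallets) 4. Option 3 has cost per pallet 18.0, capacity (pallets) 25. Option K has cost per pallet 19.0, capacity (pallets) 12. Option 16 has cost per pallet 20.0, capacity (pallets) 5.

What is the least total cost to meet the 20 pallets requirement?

213

Cheapest first:
Option J at 6.0: take all 4 pallets — 16 still needed.
Take 9 from Option 18 at 7.0 — need 7 more.
Option 3 at 18.0: take 7 of its 25 — requirement met.
Option K, Option 16: unused.
Cost = 4×6.0 + 9×7.0 + 7×18.0 = 213.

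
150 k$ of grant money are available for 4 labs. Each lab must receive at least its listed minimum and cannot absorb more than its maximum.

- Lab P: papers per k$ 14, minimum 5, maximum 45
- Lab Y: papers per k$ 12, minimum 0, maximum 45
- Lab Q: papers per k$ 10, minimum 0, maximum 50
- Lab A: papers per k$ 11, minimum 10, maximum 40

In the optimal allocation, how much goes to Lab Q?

Meeting every minimum uses 5+0+0+10 = 15 k$, leaving 135.
Rank by papers per k$: Lab P 14 > Lab Y 12 > Lab A 11 > Lab Q 10.
Give Lab P 40 more to hit its cap of 45 — 95 left.
Lab Y takes 45 more to reach its cap of 45 — 50 left.
Lab A: +30 to 40 (cap) — 20 left.
Lab Q has room for 50 more but only 20 remain, so it gets 20.

20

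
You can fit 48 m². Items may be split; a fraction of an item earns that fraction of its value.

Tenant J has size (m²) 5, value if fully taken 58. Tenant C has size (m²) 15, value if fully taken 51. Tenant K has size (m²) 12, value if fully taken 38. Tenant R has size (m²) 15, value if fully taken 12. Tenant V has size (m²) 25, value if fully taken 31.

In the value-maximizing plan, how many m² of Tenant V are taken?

16

Sort by value density: Tenant J 58/5≈11.6, Tenant C 51/15≈3.4, Tenant K 38/12≈3.17, Tenant V 31/25≈1.24, Tenant R 12/15≈0.8.
All 5 m² of Tenant J fit (value 58) ; 43 remain.
Take all of Tenant C (15 m², value 51) ; 28 m² left.
All 12 m² of Tenant K fit (value 38) ; 16 remain.
Only 16 m² remain; take 16/25 of Tenant V for value 31×16/25 = 19.84.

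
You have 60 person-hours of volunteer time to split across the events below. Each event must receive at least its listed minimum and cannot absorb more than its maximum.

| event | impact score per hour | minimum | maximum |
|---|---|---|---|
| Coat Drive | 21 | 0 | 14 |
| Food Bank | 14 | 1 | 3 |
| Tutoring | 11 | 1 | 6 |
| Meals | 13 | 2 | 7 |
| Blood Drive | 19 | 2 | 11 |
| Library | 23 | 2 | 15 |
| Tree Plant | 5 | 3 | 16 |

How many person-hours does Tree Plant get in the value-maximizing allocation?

Meeting every minimum uses 0+1+1+2+2+2+3 = 11 person-hours, leaving 49.
Highest impact score per hour first: Library 23 > Coat Drive 21 > Blood Drive 19 > Food Bank 14 > Meals 13 > Tutoring 11 > Tree Plant 5.
Library: +13 to 15 (cap) — 36 left.
Give Coat Drive 14 more to hit its cap of 14 — 22 left.
Give Blood Drive 9 more to hit its cap of 11 — 13 left.
Food Bank takes 2 more to reach its cap of 3 — 11 left.
Meals: +5 to 7 (cap) — 6 left.
Tutoring takes 5 more to reach its cap of 6 — 1 left.
Tree Plant: +1 (room for 13) → 4. Pool exhausted.

4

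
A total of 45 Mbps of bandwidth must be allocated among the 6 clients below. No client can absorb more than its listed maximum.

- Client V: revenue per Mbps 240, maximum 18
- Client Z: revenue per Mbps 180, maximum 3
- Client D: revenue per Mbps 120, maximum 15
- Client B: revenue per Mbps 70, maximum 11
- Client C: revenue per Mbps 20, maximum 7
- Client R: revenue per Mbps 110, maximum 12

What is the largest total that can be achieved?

7650

Highest revenue per Mbps first: Client V 240 > Client Z 180 > Client D 120 > Client R 110 > Client B 70 > Client C 20.
Give Client V 18 to hit its cap of 18 → 27 left.
Give Client Z 3 to hit its cap of 3 → 24 left.
Client D: +15 to 15 (cap) → 9 left.
Client R has room for 12 but only 9 remain, so it gets 9.
Total = 240×18 + 180×3 + 120×15 + 110×9 = 7650.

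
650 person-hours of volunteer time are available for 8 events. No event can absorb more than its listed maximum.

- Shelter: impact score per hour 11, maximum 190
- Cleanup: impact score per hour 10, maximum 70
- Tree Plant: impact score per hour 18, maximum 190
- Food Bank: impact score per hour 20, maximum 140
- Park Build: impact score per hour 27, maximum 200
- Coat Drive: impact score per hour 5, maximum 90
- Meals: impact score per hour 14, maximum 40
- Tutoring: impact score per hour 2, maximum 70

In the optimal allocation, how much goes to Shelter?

80

Highest impact score per hour first: Park Build 27 > Food Bank 20 > Tree Plant 18 > Meals 14 > Shelter 11 > Cleanup 10 > Coat Drive 5 > Tutoring 2.
Park Build: +200 to 200 (cap) → 450 left.
Food Bank takes 140 to reach its cap of 140 → 310 left.
Give Tree Plant 190 to hit its cap of 190 → 120 left.
Meals takes 40 to reach its cap of 40 → 80 left.
Shelter has room for 190 but only 80 remain, so it gets 80.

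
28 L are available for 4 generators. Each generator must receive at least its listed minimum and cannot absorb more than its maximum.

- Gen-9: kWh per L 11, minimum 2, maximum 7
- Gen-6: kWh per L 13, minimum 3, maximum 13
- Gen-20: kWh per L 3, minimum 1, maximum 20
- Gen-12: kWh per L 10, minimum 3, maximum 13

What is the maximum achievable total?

319

Meeting every minimum uses 2+3+1+3 = 9 L, leaving 19.
Order the generators by kWh per L: Gen-6 13 > Gen-9 11 > Gen-12 10 > Gen-20 3.
Gen-6 takes 10 more to reach its cap of 13 → 9 left.
Gen-9 takes 5 more to reach its cap of 7 → 4 left.
Gen-12 has room for 10 more but only 4 remain, so it gets 7.
Total = 11×7 + 13×13 + 3×1 + 10×7 = 319.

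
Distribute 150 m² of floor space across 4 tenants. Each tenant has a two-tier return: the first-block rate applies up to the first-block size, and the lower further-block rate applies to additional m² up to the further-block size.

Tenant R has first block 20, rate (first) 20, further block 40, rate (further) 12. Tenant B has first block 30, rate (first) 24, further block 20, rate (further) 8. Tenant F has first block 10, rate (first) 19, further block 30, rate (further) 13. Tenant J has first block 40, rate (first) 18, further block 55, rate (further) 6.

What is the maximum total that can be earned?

Treat each block as its own option and order by rate: Tenant B/T1 24 > Tenant R/T1 20 > Tenant F/T1 19 > Tenant J/T1 18 > Tenant F/T2 13 > Tenant R/T2 12 > Tenant B/T2 8 > Tenant J/T2 6.
Tenant B/T1 (24): +30 ; 120 left.
Tenant R T1 at 20: fill all 20 ; 100 left.
Tenant F/T1 (19): +10 ; 90 left.
Tenant J T1 at 18: fill all 40 ; 50 left.
Tenant F/T2 (13): +30 ; 20 left.
Tenant R T2 at 12: only 20 left, fill 20.
Total = 24×30 + 20×20 + 19×10 + 18×40 + 13×30 + 12×20 = 2660.

2660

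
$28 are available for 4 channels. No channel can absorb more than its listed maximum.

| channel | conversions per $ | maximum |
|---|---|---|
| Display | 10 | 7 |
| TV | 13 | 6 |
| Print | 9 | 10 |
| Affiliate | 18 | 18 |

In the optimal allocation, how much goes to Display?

Rank by conversions per $: Affiliate 18 > TV 13 > Display 10 > Print 9.
Give Affiliate 18 to hit its cap of 18 — 10 left.
TV: +6 to 6 (cap) — 4 left.
Only 4 left; Display takes them to reach 4.

4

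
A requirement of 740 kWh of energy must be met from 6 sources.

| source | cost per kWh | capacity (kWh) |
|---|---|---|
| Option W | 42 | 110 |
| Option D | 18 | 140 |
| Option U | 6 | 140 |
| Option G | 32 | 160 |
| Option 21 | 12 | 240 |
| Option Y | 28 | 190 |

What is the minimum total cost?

Use sources in increasing cost order.
Option U at 6: take all 140 kWh → 600 still needed.
Take 240 from Option 21 at 12 → need 360 more.
Option D (18): use full 140 → 220 kWh to go.
Option Y (28): use full 190 → 30 kWh to go.
Option G at 32: take 30 of its 160 → requirement met.
Option W: unused.
Cost = 140×6 + 240×12 + 140×18 + 190×28 + 30×32 = 12520.

12520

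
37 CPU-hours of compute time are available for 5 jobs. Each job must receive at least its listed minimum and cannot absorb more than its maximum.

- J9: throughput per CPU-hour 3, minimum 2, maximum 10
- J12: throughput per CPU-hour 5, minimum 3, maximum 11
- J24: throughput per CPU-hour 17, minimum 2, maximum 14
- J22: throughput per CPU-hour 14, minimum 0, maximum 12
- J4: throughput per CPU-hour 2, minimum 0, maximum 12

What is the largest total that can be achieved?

457

Meeting every minimum uses 2+3+2+0+0 = 7 CPU-hours, leaving 30.
Highest throughput per CPU-hour first: J24 17 > J22 14 > J12 5 > J9 3 > J4 2.
Give J24 12 more to hit its cap of 14 → 18 left.
J22: +12 to 12 (cap) → 6 left.
J12: +6 (room for 8) → 9. Pool exhausted.
Total = 3×2 + 5×9 + 17×14 + 14×12 = 457.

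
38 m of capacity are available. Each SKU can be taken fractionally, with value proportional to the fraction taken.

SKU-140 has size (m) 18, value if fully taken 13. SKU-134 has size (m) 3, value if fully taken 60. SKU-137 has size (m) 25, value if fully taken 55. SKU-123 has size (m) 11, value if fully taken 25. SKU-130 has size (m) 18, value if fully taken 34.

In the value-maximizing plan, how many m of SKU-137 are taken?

24

Rank by value-to-size ratio: SKU-134 60/3≈20, SKU-123 25/11≈2.27, SKU-137 55/25≈2.2, SKU-130 34/18≈1.89, SKU-140 13/18≈0.722.
All 3 m of SKU-134 fit (value 60) → 35 remain.
Take all of SKU-123 (11 m, value 25) → 24 m left.
Fill the last 24 m with part of SKU-137: 24/25 of it earns 52.8.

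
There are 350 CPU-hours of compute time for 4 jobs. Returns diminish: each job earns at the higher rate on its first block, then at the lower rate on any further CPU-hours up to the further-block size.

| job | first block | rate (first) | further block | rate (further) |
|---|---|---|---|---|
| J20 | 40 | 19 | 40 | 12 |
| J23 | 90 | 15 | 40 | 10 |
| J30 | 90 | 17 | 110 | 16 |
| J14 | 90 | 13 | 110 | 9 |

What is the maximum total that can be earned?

5660

Treat each block as its own option and order by rate: J20/tier1 19 > J30/tier1 17 > J30/tier2 16 > J23/tier1 15 > J14/tier1 13 > J20/tier2 12 > J23/tier2 10 > J14/tier2 9.
J20 tier1 at 19: fill all 40 → 310 left.
J30 tier1 at 17: fill all 90 → 220 left.
Fill J30 tier2 block (110 at 16) → 110 left.
J23/tier1 (15): +90 → 20 left.
J14/tier1: +20 of 90 at 13; pool empty.
Total = 19×40 + 17×90 + 16×110 + 15×90 + 13×20 = 5660.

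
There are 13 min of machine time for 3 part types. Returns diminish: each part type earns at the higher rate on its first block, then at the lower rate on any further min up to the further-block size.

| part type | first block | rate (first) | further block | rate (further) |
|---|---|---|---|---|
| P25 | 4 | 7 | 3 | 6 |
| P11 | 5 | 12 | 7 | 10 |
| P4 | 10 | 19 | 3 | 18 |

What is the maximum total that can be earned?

244

Treat each block as its own option and order by rate: P4/first 19 > P4/second 18 > P11/first 12 > P11/second 10 > P25/first 7 > P25/second 6.
Fill P4 first block (10 at 19) ; 3 left.
P4/second (18): +3 ; 0 left.
Total = 19×10 + 18×3 = 244.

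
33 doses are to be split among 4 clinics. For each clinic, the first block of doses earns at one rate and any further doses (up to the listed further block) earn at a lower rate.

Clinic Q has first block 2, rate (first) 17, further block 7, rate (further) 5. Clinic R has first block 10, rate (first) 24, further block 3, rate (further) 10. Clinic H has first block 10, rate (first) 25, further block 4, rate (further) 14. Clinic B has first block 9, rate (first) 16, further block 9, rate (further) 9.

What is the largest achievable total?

696

Treat each block as its own option and order by rate: Clinic H/first 25 > Clinic R/first 24 > Clinic Q/first 17 > Clinic B/first 16 > Clinic H/second 14 > Clinic R/second 10 > Clinic B/second 9 > Clinic Q/second 5.
Fill Clinic H first block (10 at 25) ; 23 left.
Clinic R first at 24: fill all 10 ; 13 left.
Clinic Q first at 17: fill all 2 ; 11 left.
Fill Clinic B first block (9 at 16) ; 2 left.
2 remain; put them into Clinic H second at 14.
Total = 25×10 + 24×10 + 17×2 + 16×9 + 14×2 = 696.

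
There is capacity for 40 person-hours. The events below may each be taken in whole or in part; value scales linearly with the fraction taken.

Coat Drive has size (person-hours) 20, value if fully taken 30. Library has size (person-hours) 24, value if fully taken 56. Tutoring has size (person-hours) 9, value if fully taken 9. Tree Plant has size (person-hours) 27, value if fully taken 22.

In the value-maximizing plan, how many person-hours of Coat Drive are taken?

Sort by value density: Library 56/24≈2.33, Coat Drive 30/20≈1.5, Tutoring 9/9≈1, Tree Plant 22/27≈0.815.
All 24 person-hours of Library fit (value 56) ; 16 remain.
16 person-hours left: a 16/20 share of Coat Drive gives 30×16/20 = 24.

16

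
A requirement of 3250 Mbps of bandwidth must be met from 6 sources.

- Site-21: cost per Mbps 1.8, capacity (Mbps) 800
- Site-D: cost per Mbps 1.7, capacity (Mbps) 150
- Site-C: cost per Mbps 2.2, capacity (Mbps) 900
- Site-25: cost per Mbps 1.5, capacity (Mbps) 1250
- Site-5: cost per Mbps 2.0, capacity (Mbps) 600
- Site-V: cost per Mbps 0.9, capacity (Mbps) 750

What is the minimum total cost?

4845

Fill from the cheapest source first.
Site-V at 0.9: take all 750 Mbps → 2500 still needed.
Site-25 at 1.5: take all 1250 Mbps → 1250 still needed.
Site-D at 1.7: take all 150 Mbps → 1100 still needed.
Site-21 at 1.8: take all 800 Mbps → 300 still needed.
Site-5 at 2.0: take 300 of its 600 → requirement met.
Site-C: unused.
Cost = 750×0.9 + 1250×1.5 + 150×1.7 + 800×1.8 + 300×2.0 = 4845.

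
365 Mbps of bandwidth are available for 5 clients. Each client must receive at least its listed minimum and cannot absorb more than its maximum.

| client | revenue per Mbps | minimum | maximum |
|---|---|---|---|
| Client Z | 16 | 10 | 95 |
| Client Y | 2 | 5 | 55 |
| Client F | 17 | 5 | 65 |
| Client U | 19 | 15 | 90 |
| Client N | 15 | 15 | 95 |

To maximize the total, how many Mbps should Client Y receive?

Meeting every minimum uses 10+5+5+15+15 = 50 Mbps, leaving 315.
Order the clients by revenue per Mbps: Client U 19 > Client F 17 > Client Z 16 > Client N 15 > Client Y 2.
Give Client U 75 more to hit its cap of 90 → 240 left.
Give Client F 60 more to hit its cap of 65 → 180 left.
Client Z takes 85 more to reach its cap of 95 → 95 left.
Client N takes 80 more to reach its cap of 95 → 15 left.
Client Y: +15 (room for 50) → 20. Pool exhausted.

20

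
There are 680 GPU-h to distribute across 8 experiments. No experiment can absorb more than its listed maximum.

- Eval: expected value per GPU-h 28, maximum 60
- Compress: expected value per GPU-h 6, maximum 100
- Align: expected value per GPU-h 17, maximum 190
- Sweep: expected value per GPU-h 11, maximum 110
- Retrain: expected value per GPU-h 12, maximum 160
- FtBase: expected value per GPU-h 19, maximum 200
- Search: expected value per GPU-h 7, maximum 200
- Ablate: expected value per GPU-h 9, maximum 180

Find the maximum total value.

Rank by expected value per GPU-h: Eval 28 > FtBase 19 > Align 17 > Retrain 12 > Sweep 11 > Ablate 9 > Search 7 > Compress 6.
Give Eval 60 to hit its cap of 60 — 620 left.
FtBase takes 200 to reach its cap of 200 — 420 left.
Align takes 190 to reach its cap of 190 — 230 left.
Retrain: +160 to 160 (cap) — 70 left.
Sweep has room for 110 but only 70 remain, so it gets 70.
Total = 28×60 + 17×190 + 11×70 + 12×160 + 19×200 = 11400.

11400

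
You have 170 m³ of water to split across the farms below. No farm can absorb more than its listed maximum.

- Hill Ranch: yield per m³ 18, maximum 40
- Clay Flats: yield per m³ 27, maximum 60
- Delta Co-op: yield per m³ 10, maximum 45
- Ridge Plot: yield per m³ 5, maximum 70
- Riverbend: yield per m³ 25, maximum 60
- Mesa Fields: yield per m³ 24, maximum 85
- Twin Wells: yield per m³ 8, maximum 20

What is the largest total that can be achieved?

4320

Order the farms by yield per m³: Clay Flats 27 > Riverbend 25 > Mesa Fields 24 > Hill Ranch 18 > Delta Co-op 10 > Twin Wells 8 > Ridge Plot 5.
Clay Flats: +60 to 60 (cap) ; 110 left.
Riverbend takes 60 to reach its cap of 60 ; 50 left.
Mesa Fields has room for 85 but only 50 remain, so it gets 50.
Total = 27×60 + 25×60 + 24×50 = 4320.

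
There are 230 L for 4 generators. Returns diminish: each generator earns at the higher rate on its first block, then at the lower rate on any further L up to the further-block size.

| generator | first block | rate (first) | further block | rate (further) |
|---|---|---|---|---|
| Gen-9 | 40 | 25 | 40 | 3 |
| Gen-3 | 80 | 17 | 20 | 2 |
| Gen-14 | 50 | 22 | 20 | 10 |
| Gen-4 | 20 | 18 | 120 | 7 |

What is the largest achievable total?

Order all 8 blocks by rate: Gen-9/tier1 25 > Gen-14/tier1 22 > Gen-4/tier1 18 > Gen-3/tier1 17 > Gen-14/tier2 10 > Gen-4/tier2 7 > Gen-9/tier2 3 > Gen-3/tier2 2.
Gen-9 tier1 at 25: fill all 40 — 190 left.
Fill Gen-14 tier1 block (50 at 22) — 140 left.
Gen-4/tier1 (18): +20 — 120 left.
Gen-3 tier1 at 17: fill all 80 — 40 left.
Gen-14/tier2 (10): +20 — 20 left.
20 remain; put them into Gen-4 tier2 at 7.
Total = 25×40 + 22×50 + 18×20 + 17×80 + 10×20 + 7×20 = 4160.

4160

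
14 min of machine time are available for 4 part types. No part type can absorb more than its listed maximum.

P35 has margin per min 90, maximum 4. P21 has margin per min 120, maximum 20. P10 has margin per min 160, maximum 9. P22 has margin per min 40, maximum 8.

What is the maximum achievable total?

Highest margin per min first: P10 160 > P21 120 > P35 90 > P22 40.
Give P10 9 to hit its cap of 9 → 5 left.
Only 5 left; P21 takes them to reach 5.
Total = 120×5 + 160×9 = 2040.

2040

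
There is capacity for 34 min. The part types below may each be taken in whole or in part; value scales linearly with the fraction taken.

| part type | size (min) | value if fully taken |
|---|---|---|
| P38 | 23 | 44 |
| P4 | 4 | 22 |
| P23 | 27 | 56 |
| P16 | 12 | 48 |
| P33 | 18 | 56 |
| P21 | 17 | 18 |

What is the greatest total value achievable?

Sort by value density: P4 22/4≈5.5, P16 48/12≈4, P33 56/18≈3.11, P23 56/27≈2.07, P38 44/23≈1.91, P21 18/17≈1.06.
P4: take in full, 4 min for value 22 → 30 left.
Take all of P16 (12 min, value 48) → 18 min left.
P33: take in full, 18 min for value 56 → 0 left.
Total value = 126.

126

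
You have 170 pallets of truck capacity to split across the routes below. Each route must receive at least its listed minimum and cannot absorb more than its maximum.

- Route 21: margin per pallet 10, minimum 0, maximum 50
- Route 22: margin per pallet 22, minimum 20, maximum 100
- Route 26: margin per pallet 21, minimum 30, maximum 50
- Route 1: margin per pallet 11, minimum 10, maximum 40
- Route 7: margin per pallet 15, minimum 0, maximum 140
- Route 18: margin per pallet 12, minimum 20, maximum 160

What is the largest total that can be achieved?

3390

Meeting every minimum uses 0+20+30+10+0+20 = 80 pallets, leaving 90.
Highest margin per pallet first: Route 22 22 > Route 26 21 > Route 7 15 > Route 18 12 > Route 1 11 > Route 21 10.
Give Route 22 80 more to hit its cap of 100 ; 10 left.
Only 10 left; Route 26 takes them to reach 40.
Total = 22×100 + 21×40 + 11×10 + 12×20 = 3390.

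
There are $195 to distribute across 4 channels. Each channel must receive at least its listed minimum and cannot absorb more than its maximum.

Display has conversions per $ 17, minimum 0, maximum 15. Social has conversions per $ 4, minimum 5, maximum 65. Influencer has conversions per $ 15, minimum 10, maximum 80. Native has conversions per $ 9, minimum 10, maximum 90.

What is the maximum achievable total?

Meeting every minimum uses 0+5+10+10 = 25 $, leaving 170.
Order the channels by conversions per $: Display 17 > Influencer 15 > Native 9 > Social 4.
Display: +15 to 15 (cap) → 155 left.
Give Influencer 70 more to hit its cap of 80 → 85 left.
Native takes 80 more to reach its cap of 90 → 5 left.
Only 5 left; Social takes them to reach 10.
Total = 17×15 + 4×10 + 15×80 + 9×90 = 2305.

2305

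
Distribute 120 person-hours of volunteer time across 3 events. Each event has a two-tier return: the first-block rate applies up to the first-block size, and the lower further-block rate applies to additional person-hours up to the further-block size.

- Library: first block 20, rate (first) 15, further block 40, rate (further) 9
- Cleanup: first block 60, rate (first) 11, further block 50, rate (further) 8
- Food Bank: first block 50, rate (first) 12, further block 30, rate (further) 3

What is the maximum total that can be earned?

Order all 6 blocks by rate: Library/T1 15 > Food Bank/T1 12 > Cleanup/T1 11 > Library/T2 9 > Cleanup/T2 8 > Food Bank/T2 3.
Library T1 at 15: fill all 20 — 100 left.
Food Bank/T1 (12): +50 — 50 left.
50 remain; put them into Cleanup T1 at 11.
Total = 15×20 + 12×50 + 11×50 = 1450.

1450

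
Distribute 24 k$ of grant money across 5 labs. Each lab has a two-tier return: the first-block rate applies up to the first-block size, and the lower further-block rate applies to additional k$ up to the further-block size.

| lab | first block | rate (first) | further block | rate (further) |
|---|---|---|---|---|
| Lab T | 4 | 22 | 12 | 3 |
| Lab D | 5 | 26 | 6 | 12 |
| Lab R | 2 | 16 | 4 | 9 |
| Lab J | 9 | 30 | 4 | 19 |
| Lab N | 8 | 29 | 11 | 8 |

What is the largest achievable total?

Treat each block as its own option and order by rate: Lab J/T1 30 > Lab N/T1 29 > Lab D/T1 26 > Lab T/T1 22 > Lab J/T2 19 > Lab R/T1 16 > Lab D/T2 12 > Lab R/T2 9 > Lab N/T2 8 > Lab T/T2 3.
Fill Lab J T1 block (9 at 30) → 15 left.
Lab N T1 at 29: fill all 8 → 7 left.
Lab D T1 at 26: fill all 5 → 2 left.
Lab T/T1: +2 of 4 at 22; pool empty.
Total = 30×9 + 29×8 + 26×5 + 22×2 = 676.

676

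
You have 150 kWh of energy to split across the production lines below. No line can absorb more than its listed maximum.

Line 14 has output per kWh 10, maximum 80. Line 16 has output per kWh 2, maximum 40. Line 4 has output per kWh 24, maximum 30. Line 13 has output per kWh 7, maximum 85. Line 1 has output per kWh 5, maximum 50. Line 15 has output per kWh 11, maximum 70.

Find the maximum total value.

1990

Order the production lines by output per kWh: Line 4 24 > Line 15 11 > Line 14 10 > Line 13 7 > Line 1 5 > Line 16 2.
Line 4: +30 to 30 (cap) ; 120 left.
Line 15 takes 70 to reach its cap of 70 ; 50 left.
Only 50 left; Line 14 takes them to reach 50.
Total = 10×50 + 24×30 + 11×70 = 1990.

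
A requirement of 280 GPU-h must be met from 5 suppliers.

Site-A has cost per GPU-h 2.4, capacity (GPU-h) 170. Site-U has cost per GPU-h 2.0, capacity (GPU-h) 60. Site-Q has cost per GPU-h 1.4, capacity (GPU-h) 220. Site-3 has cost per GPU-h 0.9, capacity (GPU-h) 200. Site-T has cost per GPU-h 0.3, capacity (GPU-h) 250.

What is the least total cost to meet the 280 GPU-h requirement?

Fill from the cheapest supplier first.
Take 250 from Site-T at 0.3 → need 30 more.
Take 30 from Site-3 at 0.9 to finish.
Site-Q, Site-U, Site-A: unused.
Cost = 250×0.3 + 30×0.9 = 102.

102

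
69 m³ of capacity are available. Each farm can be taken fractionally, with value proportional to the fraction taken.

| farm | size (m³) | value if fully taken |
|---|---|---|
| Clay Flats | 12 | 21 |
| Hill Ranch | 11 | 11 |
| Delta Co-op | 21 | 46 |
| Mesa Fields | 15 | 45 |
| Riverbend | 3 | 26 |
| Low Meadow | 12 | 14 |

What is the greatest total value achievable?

158

Best value per unit of size first: Riverbend 26/3≈8.67, Mesa Fields 45/15≈3, Delta Co-op 46/21≈2.19, Clay Flats 21/12≈1.75, Low Meadow 14/12≈1.17, Hill Ranch 11/11≈1.
Take all of Riverbend (3 m³, value 26) → 66 m³ left.
Mesa Fields: take in full, 15 m³ for value 45 → 51 left.
Delta Co-op: take in full, 21 m³ for value 46 → 30 left.
Take all of Clay Flats (12 m³, value 21) → 18 m³ left.
Take all of Low Meadow (12 m³, value 14) → 6 m³ left.
Only 6 m³ remain; take 6/11 of Hill Ranch for value 11×6/11 = 6.
Total value = 158.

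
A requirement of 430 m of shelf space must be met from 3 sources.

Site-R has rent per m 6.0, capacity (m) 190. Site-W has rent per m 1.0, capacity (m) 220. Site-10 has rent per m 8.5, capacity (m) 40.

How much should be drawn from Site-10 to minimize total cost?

Cheapest first:
Take 220 from Site-W at 1.0 ; need 210 more.
Site-R (6.0): use full 190 ; 20 m to go.
Site-10 at 8.5: take 20 of its 40 ; requirement met.

20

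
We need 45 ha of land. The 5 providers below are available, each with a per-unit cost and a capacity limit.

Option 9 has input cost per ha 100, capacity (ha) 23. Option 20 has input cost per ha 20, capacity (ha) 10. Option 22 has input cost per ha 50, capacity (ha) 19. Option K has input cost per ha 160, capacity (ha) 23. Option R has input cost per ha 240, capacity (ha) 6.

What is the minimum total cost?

2750

Fill from the cheapest provider first.
Option 20 at 20: take all 10 ha — 35 still needed.
Option 22 (50): use full 19 — 16 ha to go.
Option 9 (100): take the remaining 16 — done.
Option K, Option R: unused.
Cost = 10×20 + 19×50 + 16×100 = 2750.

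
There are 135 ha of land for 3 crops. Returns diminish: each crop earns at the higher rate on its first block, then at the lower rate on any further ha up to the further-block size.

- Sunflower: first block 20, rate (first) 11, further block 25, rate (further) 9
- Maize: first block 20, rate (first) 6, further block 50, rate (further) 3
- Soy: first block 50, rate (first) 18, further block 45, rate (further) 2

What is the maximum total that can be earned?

1525

Rank every tier by rate: Soy/T1 18 > Sunflower/T1 11 > Sunflower/T2 9 > Maize/T1 6 > Maize/T2 3 > Soy/T2 2.
Soy T1 at 18: fill all 50 → 85 left.
Sunflower/T1 (11): +20 → 65 left.
Sunflower T2 at 9: fill all 25 → 40 left.
Fill Maize T1 block (20 at 6) → 20 left.
20 remain; put them into Maize T2 at 3.
Total = 18×50 + 11×20 + 9×25 + 6×20 + 3×20 = 1525.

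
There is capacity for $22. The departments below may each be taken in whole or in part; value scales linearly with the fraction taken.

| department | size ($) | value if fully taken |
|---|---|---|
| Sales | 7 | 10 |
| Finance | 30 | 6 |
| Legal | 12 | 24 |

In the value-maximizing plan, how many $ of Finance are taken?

3

Sort by value density: Legal 24/12≈2, Sales 10/7≈1.43, Finance 6/30≈0.2.
All 12 $ of Legal fit (value 24) — 10 remain.
All 7 $ of Sales fit (value 10) — 3 remain.
Only 3 $ remain; take 3/30 of Finance for value 6×3/30 = 0.6.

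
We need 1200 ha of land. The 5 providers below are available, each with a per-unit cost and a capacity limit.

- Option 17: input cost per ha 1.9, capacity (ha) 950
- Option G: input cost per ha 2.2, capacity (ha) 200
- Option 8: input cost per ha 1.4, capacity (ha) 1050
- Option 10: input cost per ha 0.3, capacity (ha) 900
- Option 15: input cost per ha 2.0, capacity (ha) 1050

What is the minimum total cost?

Cheapest first:
Take 900 from Option 10 at 0.3 → need 300 more.
Option 8 at 1.4: take 300 of its 1050 → requirement met.
Option 17, Option 15, Option G: unused.
Cost = 900×0.3 + 300×1.4 = 690.

690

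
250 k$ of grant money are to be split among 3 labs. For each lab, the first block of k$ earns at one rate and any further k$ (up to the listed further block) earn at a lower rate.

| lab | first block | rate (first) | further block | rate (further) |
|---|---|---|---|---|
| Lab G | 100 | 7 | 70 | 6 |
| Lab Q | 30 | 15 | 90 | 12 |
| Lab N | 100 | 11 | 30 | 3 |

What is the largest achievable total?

Rank every tier by rate: Lab Q/first 15 > Lab Q/second 12 > Lab N/first 11 > Lab G/first 7 > Lab G/second 6 > Lab N/second 3.
Lab Q/first (15): +30 ; 220 left.
Lab Q/second (12): +90 ; 130 left.
Lab N/first (11): +100 ; 30 left.
Lab G first at 7: only 30 left, fill 30.
Total = 15×30 + 12×90 + 11×100 + 7×30 = 2840.

2840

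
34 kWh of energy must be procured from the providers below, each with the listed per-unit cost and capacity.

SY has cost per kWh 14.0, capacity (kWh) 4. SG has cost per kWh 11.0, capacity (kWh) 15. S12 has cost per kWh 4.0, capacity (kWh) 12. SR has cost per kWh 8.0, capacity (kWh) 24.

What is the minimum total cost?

224

Cheapest first:
S12 (4.0): use full 12 ; 22 kWh to go.
Take 22 from SR at 8.0 to finish.
SG, SY: unused.
Cost = 12×4.0 + 22×8.0 = 224.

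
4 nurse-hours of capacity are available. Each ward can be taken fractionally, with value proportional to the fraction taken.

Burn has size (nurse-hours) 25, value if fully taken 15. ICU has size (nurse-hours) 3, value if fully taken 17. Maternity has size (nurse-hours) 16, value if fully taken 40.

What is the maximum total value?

19.5

Best value per unit of size first: ICU 17/3≈5.67, Maternity 40/16≈2.5, Burn 15/25≈0.6.
Take all of ICU (3 nurse-hours, value 17) → 1 nurse-hours left.
Only 1 nurse-hours remain; take 1/16 of Maternity for value 40×1/16 = 2.5.
Total value = 19.5.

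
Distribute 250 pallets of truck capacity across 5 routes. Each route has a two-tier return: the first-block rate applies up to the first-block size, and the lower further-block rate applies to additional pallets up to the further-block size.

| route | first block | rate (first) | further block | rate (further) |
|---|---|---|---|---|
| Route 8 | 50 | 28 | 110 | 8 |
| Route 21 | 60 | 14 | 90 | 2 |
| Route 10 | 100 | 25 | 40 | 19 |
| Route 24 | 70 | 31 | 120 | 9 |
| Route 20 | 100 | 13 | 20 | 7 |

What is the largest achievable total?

6640

Treat each block as its own option and order by rate: Route 24/tier1 31 > Route 8/tier1 28 > Route 10/tier1 25 > Route 10/tier2 19 > Route 21/tier1 14 > Route 20/tier1 13 > Route 24/tier2 9 > Route 8/tier2 8 > Route 20/tier2 7 > Route 21/tier2 2.
Fill Route 24 tier1 block (70 at 31) → 180 left.
Route 8/tier1 (28): +50 → 130 left.
Route 10 tier1 at 25: fill all 100 → 30 left.
Route 10 tier2 at 19: only 30 left, fill 30.
Total = 31×70 + 28×50 + 25×100 + 19×30 = 6640.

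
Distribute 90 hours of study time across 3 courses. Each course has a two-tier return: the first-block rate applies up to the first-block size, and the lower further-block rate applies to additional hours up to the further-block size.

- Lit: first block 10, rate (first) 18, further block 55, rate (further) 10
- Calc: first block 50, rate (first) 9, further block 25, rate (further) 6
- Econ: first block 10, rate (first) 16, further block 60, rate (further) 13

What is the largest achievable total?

Rank every tier by rate: Lit/tier1 18 > Econ/tier1 16 > Econ/tier2 13 > Lit/tier2 10 > Calc/tier1 9 > Calc/tier2 6.
Fill Lit tier1 block (10 at 18) → 80 left.
Econ tier1 at 16: fill all 10 → 70 left.
Econ/tier2 (13): +60 → 10 left.
10 remain; put them into Lit tier2 at 10.
Total = 18×10 + 16×10 + 13×60 + 10×10 = 1220.

1220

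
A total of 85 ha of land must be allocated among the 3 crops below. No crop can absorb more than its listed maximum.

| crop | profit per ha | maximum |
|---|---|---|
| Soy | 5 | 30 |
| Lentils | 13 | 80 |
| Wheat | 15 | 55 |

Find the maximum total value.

1215

Highest profit per ha first: Wheat 15 > Lentils 13 > Soy 5.
Wheat: +55 to 55 (cap) — 30 left.
Lentils has room for 80 but only 30 remain, so it gets 30.
Total = 13×30 + 15×55 = 1215.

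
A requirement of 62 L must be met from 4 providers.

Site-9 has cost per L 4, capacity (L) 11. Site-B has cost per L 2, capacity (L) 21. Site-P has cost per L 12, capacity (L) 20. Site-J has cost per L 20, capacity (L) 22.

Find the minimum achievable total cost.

526

Cheapest first:
Site-B (2): use full 21 — 41 L to go.
Site-9 (4): use full 11 — 30 L to go.
Site-P at 12: take all 20 L — 10 still needed.
Site-J at 20: take 10 of its 22 — requirement met.
Cost = 21×2 + 11×4 + 20×12 + 10×20 = 526.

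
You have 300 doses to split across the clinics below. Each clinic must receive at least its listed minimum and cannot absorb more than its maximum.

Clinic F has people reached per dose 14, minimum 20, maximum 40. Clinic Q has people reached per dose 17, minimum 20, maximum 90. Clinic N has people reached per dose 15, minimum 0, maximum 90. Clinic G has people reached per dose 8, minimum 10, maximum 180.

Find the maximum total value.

Meeting every minimum uses 20+20+0+10 = 50 doses, leaving 250.
Highest people reached per dose first: Clinic Q 17 > Clinic N 15 > Clinic F 14 > Clinic G 8.
Clinic Q takes 70 more to reach its cap of 90 — 180 left.
Give Clinic N 90 more to hit its cap of 90 — 90 left.
Clinic F: +20 to 40 (cap) — 70 left.
Clinic G: +70 (room for 170) → 80. Pool exhausted.
Total = 14×40 + 17×90 + 15×90 + 8×80 = 4080.

4080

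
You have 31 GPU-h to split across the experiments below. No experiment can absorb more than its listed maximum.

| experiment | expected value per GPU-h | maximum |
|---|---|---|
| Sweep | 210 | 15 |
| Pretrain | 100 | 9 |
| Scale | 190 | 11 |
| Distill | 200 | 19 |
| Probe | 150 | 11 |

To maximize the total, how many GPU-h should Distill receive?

Rank by expected value per GPU-h: Sweep 210 > Distill 200 > Scale 190 > Probe 150 > Pretrain 100.
Sweep takes 15 to reach its cap of 15 → 16 left.
Only 16 left; Distill takes them to reach 16.

16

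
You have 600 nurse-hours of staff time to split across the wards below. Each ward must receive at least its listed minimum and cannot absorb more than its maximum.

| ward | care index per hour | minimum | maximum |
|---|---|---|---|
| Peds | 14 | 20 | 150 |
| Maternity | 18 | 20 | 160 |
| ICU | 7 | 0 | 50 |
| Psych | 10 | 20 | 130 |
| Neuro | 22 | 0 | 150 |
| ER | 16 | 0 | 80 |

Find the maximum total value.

Meeting every minimum uses 20+20+0+20+0+0 = 60 nurse-hours, leaving 540.
Highest care index per hour first: Neuro 22 > Maternity 18 > ER 16 > Peds 14 > Psych 10 > ICU 7.
Neuro takes 150 more to reach its cap of 150 ; 390 left.
Maternity takes 140 more to reach its cap of 160 ; 250 left.
ER: +80 to 80 (cap) ; 170 left.
Peds takes 130 more to reach its cap of 150 ; 40 left.
Psych has room for 110 more but only 40 remain, so it gets 60.
Total = 14×150 + 18×160 + 10×60 + 22×150 + 16×80 = 10160.

10160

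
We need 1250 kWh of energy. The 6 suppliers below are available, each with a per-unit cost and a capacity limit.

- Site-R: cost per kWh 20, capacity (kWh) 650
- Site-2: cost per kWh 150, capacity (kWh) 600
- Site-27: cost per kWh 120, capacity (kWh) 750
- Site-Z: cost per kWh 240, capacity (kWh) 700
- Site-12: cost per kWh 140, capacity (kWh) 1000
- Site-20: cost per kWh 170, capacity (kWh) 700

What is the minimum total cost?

85000

Cheapest first:
Site-R at 20: take all 650 kWh — 600 still needed.
Site-27 at 120: take 600 of its 750 — requirement met.
Site-12, Site-2, Site-20, Site-Z: unused.
Cost = 650×20 + 600×120 = 85000.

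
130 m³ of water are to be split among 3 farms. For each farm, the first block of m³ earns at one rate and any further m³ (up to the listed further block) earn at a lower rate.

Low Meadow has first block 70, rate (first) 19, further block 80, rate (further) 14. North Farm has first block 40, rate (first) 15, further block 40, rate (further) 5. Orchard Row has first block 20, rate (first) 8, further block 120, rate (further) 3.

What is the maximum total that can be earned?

2210

Treat each block as its own option and order by rate: Low Meadow/tier1 19 > North Farm/tier1 15 > Low Meadow/tier2 14 > Orchard Row/tier1 8 > North Farm/tier2 5 > Orchard Row/tier2 3.
Fill Low Meadow tier1 block (70 at 19) → 60 left.
North Farm/tier1 (15): +40 → 20 left.
Low Meadow tier2 at 14: only 20 left, fill 20.
Total = 19×70 + 15×40 + 14×20 = 2210.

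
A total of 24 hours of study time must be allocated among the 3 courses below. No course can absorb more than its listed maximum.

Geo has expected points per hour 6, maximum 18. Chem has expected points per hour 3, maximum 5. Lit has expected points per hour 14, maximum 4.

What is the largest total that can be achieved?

170

Rank by expected points per hour: Lit 14 > Geo 6 > Chem 3.
Lit takes 4 to reach its cap of 4 ; 20 left.
Geo takes 18 to reach its cap of 18 ; 2 left.
Chem: +2 (room for 5) → 2. Pool exhausted.
Total = 6×18 + 3×2 + 14×4 = 170.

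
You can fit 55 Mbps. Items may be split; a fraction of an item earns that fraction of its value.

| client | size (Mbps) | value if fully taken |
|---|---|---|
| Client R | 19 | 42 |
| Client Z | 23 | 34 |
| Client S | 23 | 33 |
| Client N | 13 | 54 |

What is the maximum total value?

Best value per unit of size first: Client N 54/13≈4.15, Client R 42/19≈2.21, Client Z 34/23≈1.48, Client S 33/23≈1.43.
Client N: take in full, 13 Mbps for value 54 → 42 left.
Take all of Client R (19 Mbps, value 42) → 23 Mbps left.
Take all of Client Z (23 Mbps, value 34) → 0 Mbps left.
Total value = 130.

130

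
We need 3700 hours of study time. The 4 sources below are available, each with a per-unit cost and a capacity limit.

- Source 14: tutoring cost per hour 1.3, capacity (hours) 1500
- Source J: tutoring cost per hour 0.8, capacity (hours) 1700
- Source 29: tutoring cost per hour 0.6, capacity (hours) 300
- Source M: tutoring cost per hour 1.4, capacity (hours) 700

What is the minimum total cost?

3770

Cheapest first:
Source 29 (0.6): use full 300 → 3400 hours to go.
Source J (0.8): use full 1700 → 1700 hours to go.
Source 14 at 1.3: take all 1500 hours → 200 still needed.
Take 200 from Source M at 1.4 to finish.
Cost = 300×0.6 + 1700×0.8 + 1500×1.3 + 200×1.4 = 3770.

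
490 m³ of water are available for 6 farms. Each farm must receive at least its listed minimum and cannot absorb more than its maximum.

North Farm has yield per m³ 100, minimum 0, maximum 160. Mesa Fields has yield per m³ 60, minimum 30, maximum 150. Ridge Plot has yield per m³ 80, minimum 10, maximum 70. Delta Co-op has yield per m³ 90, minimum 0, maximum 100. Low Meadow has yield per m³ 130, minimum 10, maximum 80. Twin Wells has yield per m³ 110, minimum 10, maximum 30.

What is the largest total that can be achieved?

47300

Meeting every minimum uses 0+30+10+0+10+10 = 60 m³, leaving 430.
Order the farms by yield per m³: Low Meadow 130 > Twin Wells 110 > North Farm 100 > Delta Co-op 90 > Ridge Plot 80 > Mesa Fields 60.
Low Meadow takes 70 more to reach its cap of 80 — 360 left.
Give Twin Wells 20 more to hit its cap of 30 — 340 left.
Give North Farm 160 more to hit its cap of 160 — 180 left.
Delta Co-op takes 100 more to reach its cap of 100 — 80 left.
Ridge Plot takes 60 more to reach its cap of 70 — 20 left.
Only 20 left; Mesa Fields takes them to reach 50.
Total = 100×160 + 60×50 + 80×70 + 90×100 + 130×80 + 110×30 = 47300.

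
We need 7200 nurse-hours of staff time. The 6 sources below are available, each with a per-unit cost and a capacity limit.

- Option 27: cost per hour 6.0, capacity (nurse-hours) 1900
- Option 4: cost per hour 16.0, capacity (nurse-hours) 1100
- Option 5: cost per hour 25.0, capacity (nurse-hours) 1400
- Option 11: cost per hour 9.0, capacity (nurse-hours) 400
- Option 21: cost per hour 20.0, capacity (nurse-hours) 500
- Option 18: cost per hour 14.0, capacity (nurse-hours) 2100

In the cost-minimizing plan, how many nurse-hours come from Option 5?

1200

Cheapest first:
Take 1900 from Option 27 at 6.0 ; need 5300 more.
Option 11 (9.0): use full 400 ; 4900 nurse-hours to go.
Option 18 (14.0): use full 2100 ; 2800 nurse-hours to go.
Take 1100 from Option 4 at 16.0 ; need 1700 more.
Option 21 (20.0): use full 500 ; 1200 nurse-hours to go.
Option 5 at 25.0: take 1200 of its 1400 ; requirement met.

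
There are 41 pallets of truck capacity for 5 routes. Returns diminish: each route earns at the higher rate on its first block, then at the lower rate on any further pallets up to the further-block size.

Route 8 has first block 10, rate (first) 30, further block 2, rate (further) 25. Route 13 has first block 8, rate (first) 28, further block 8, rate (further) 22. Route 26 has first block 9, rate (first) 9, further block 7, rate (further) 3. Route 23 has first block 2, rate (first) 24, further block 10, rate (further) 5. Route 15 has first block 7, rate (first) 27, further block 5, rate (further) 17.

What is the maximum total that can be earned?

Order all 10 blocks by rate: Route 8/T1 30 > Route 13/T1 28 > Route 15/T1 27 > Route 8/T2 25 > Route 23/T1 24 > Route 13/T2 22 > Route 15/T2 17 > Route 26/T1 9 > Route 23/T2 5 > Route 26/T2 3.
Fill Route 8 T1 block (10 at 30) ; 31 left.
Fill Route 13 T1 block (8 at 28) ; 23 left.
Route 15/T1 (27): +7 ; 16 left.
Route 8 T2 at 25: fill all 2 ; 14 left.
Route 23 T1 at 24: fill all 2 ; 12 left.
Route 13 T2 at 22: fill all 8 ; 4 left.
Route 15/T2: +4 of 5 at 17; pool empty.
Total = 30×10 + 28×8 + 27×7 + 25×2 + 24×2 + 22×8 + 17×4 = 1055.

1055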